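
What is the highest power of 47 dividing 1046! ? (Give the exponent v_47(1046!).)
v_47(1046!) = 22

Legendre's formula: v_p(n!) = Σ_{k ≥ 1} ⌊n / p^k⌋. For p = 47, n = 1046, the terms are:
  ⌊1046/47^1⌋ = ⌊1046/47⌋ = 22
(the next term ⌊1046/47^2⌋ = 0, terminating the sum). Summing: v_47(1046!) = 22 = 22.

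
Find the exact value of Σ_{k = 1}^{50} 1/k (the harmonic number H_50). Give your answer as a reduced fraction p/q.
H_50 = 13943237577224054960759/3099044504245996706400

Direct summation: H_50 = 1 + 1/2 + ... + 1/50. The least common denominator is lcm(1, ..., 50) = 3099044504245996706400; over this denominator the numerator is 3099044504245996706400 + 1549522252122998353200 + 1033014834748665568800 + 774761126061499176600 + 619808900849199341280 + 516507417374332784400 + 442720643463713815200 + 387380563030749588300 + 344338278249555189600 + 309904450424599670640 + 281731318567817882400 + 258253708687166392200 + 238388038788153592800 + 221360321731856907600 + 206602966949733113760 + 193690281515374794150 + 182296735543882159200 + 172169139124777594800 + 163107605486631405600 + 154952225212299835320 + 147573547821237938400 + 140865659283908941200 + 134741065401999856800 + 129126854343583196100 + 123961780169839868256 + 119194019394076796400 + 114779426083185063200 + 110680160865928453800 + 106863603594689541600 + 103301483474866556880 + 99969177556322474400 + 96845140757687397075 + 93910439522605960800 + 91148367771941079600 + 88544128692742763040 + 86084569562388797400 + 83757959574216127200 + 81553802743315702800 + 79462679596051197600 + 77476112606149917660 + 75586451323073090400 + 73786773910618969200 + 72070802424325504800 + 70432829641954470600 + 68867655649911037920 + 67370532700999928400 + 65937117111616951200 + 64563427171791598050 + 63245806209101973600 + 61980890084919934128 = 13943237577224054960759, so H_50 = 13943237577224054960759/3099044504245996706400 (already in lowest terms) ≈ 4.49921. (The PNT-adjacent estimate ln(50) + γ ≈ 4.48924 matches within O(1/n).)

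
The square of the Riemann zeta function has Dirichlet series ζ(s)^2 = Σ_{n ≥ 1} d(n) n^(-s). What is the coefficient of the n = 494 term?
d(494) = 8

ζ(s)^2 = (Σ 1/m^s)(Σ 1/k^s). The coefficient of 1/n^s in the product is the number of ordered pairs (m, k) with mk = n, which equals d(n). For n = 494, divisors are [1, 2, 13, 19, 26, 38, 247, 494], so d(494) = 8.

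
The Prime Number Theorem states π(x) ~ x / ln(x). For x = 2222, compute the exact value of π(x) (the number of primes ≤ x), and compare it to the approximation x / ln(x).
π(2222) = 331;  x/ln(x) ≈ 288.34;  relative error ≈ 12.89%.

Directly count primes up to 2222: π(2222) = 331. The PNT approximation gives 2222/ln(2222) ≈ 2222/7.70616 ≈ 288.34. Relative error (π(x) − x/ln(x)) / π(x) ≈ 12.89%; the approximation is known to undercount slightly (Li(x) is a better estimate).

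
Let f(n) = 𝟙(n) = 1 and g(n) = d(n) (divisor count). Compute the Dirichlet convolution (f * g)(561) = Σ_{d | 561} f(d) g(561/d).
(𝟙 * d)(561) = 27

Divisors of 561: [1, 3, 11, 17, 33, 51, 187, 561]. For each d | 561:
  d = 1: 𝟙(1) · d(561/1) = 1 · 8 = 8
  d = 3: 𝟙(3) · d(561/3) = 1 · 4 = 4
  d = 11: 𝟙(11) · d(561/11) = 1 · 4 = 4
  d = 17: 𝟙(17) · d(561/17) = 1 · 4 = 4
  d = 33: 𝟙(33) · d(561/33) = 1 · 2 = 2
  d = 51: 𝟙(51) · d(561/51) = 1 · 2 = 2
  d = 187: 𝟙(187) · d(561/187) = 1 · 2 = 2
  d = 561: 𝟙(561) · d(561/561) = 1 · 1 = 1
Summing: (𝟙 * d)(561) = 8 + 4 + 4 + 4 + 2 + 2 + 2 + 1 = 27.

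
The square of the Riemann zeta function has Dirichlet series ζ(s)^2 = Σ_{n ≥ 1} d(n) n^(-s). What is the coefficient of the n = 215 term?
d(215) = 4

ζ(s)^2 = (Σ 1/m^s)(Σ 1/k^s). The coefficient of 1/n^s in the product is the number of ordered pairs (m, k) with mk = n, which equals d(n). For n = 215, divisors are [1, 5, 43, 215], so d(215) = 4.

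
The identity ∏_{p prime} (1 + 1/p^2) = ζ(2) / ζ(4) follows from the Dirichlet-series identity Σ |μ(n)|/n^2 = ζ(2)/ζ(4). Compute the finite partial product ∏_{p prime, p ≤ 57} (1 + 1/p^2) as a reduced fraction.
∏ = 5396954168104720000000000/3563579332076505044832837

The primes p ≤ 57 are [2, 3, 5, 7, 11, 13, 17, 19, 23, 29, 31, 37, 41, 43, 47, 53]. For each, (1 + 1/p^2) = (p^2 + 1)/p^2. Multiplying these fractions over p ∈ [2, 3, 5, 7, 11, 13, 17, 19, 23, 29, 31, 37, 41, 43, 47, 53] gives 5396954168104720000000000/3563579332076505044832837. (In the limit P → ∞ this tends to ζ(2)/ζ(4).)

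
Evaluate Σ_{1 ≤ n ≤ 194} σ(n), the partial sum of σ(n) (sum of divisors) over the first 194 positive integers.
Σ_{n ≤ 194} σ(n) = 30978

Compute σ(n) for each 1 ≤ n ≤ 194: σ(1) = 1, σ(2) = 3, σ(3) = 4, σ(4) = 7, σ(5) = 6, σ(6) = 12, σ(7) = 8, σ(8) = 15, σ(9) = 13, σ(10) = 18, σ(11) = 12, σ(12) = 28, σ(13) = 14, σ(14) = 24, σ(15) = 24, σ(16) = 31, σ(17) = 18, σ(18) = 39, σ(19) = 20, σ(20) = 42, σ(21) = 32, σ(22) = 36, σ(23) = 24, σ(24) = 60, σ(25) = 31, σ(26) = 42, σ(27) = 40, σ(28) = 56, σ(29) = 30, σ(30) = 72, σ(31) = 32, σ(32) = 63, σ(33) = 48, σ(34) = 54, σ(35) = 48, σ(36) = 91, σ(37) = 38, σ(38) = 60, σ(39) = 56, σ(40) = 90, σ(41) = 42, σ(42) = 96, σ(43) = 44, σ(44) = 84, σ(45) = 78, σ(46) = 72, σ(47) = 48, σ(48) = 124, σ(49) = 57, σ(50) = 93, σ(51) = 72, σ(52) = 98, σ(53) = 54, σ(54) = 120, σ(55) = 72, σ(56) = 120, σ(57) = 80, σ(58) = 90, σ(59) = 60, σ(60) = 168, σ(61) = 62, σ(62) = 96, σ(63) = 104, σ(64) = 127, σ(65) = 84, σ(66) = 144, σ(67) = 68, σ(68) = 126, σ(69) = 96, σ(70) = 144, σ(71) = 72, σ(72) = 195, σ(73) = 74, σ(74) = 114, σ(75) = 124, σ(76) = 140, σ(77) = 96, σ(78) = 168, σ(79) = 80, σ(80) = 186, σ(81) = 121, σ(82) = 126, σ(83) = 84, σ(84) = 224, σ(85) = 108, σ(86) = 132, σ(87) = 120, σ(88) = 180, σ(89) = 90, σ(90) = 234, σ(91) = 112, σ(92) = 168, σ(93) = 128, σ(94) = 144, σ(95) = 120, σ(96) = 252, σ(97) = 98, σ(98) = 171, σ(99) = 156, σ(100) = 217, σ(101) = 102, σ(102) = 216, σ(103) = 104, σ(104) = 210, σ(105) = 192, σ(106) = 162, σ(107) = 108, σ(108) = 280, σ(109) = 110, σ(110) = 216, σ(111) = 152, σ(112) = 248, σ(113) = 114, σ(114) = 240, σ(115) = 144, σ(116) = 210, σ(117) = 182, σ(118) = 180, σ(119) = 144, σ(120) = 360, σ(121) = 133, σ(122) = 186, σ(123) = 168, σ(124) = 224, σ(125) = 156, σ(126) = 312, σ(127) = 128, σ(128) = 255, σ(129) = 176, σ(130) = 252, σ(131) = 132, σ(132) = 336, σ(133) = 160, σ(134) = 204, σ(135) = 240, σ(136) = 270, σ(137) = 138, σ(138) = 288, σ(139) = 140, σ(140) = 336, σ(141) = 192, σ(142) = 216, σ(143) = 168, σ(144) = 403, σ(145) = 180, σ(146) = 222, σ(147) = 228, σ(148) = 266, σ(149) = 150, σ(150) = 372, σ(151) = 152, σ(152) = 300, σ(153) = 234, σ(154) = 288, σ(155) = 192, σ(156) = 392, σ(157) = 158, σ(158) = 240, σ(159) = 216, σ(160) = 378, σ(161) = 192, σ(162) = 363, σ(163) = 164, σ(164) = 294, σ(165) = 288, σ(166) = 252, σ(167) = 168, σ(168) = 480, σ(169) = 183, σ(170) = 324, σ(171) = 260, σ(172) = 308, σ(173) = 174, σ(174) = 360, σ(175) = 248, σ(176) = 372, σ(177) = 240, σ(178) = 270, σ(179) = 180, σ(180) = 546, σ(181) = 182, σ(182) = 336, σ(183) = 248, σ(184) = 360, σ(185) = 228, σ(186) = 384, σ(187) = 216, σ(188) = 336, σ(189) = 320, σ(190) = 360, σ(191) = 192, σ(192) = 508, σ(193) = 194, σ(194) = 294. Summing all 194 values: 30978. (Average order: Σ_{n ≤ x} σ(n) ~ (π²/12) x². For x = 194, (π²/12)·194² ≈ 30954.37.)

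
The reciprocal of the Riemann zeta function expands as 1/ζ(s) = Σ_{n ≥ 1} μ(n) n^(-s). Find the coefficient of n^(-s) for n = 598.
μ(598) = -1

Factor n = 598 = 2 · 13 · 23. μ(n) = 0 if any exponent ≥ 2 (not squarefree); otherwise μ(n) = (−1)^{ω(n)} where ω(n) is the number of distinct prime factors. Applying: μ(598) = -1.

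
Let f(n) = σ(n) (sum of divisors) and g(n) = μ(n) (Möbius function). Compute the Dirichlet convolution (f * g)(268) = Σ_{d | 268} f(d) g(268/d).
(σ * μ)(268) = 268

Divisors of 268: [1, 2, 4, 67, 134, 268]. For each d | 268:
  d = 1: σ(1) · μ(268/1) = 1 · 0 = 0
  d = 2: σ(2) · μ(268/2) = 3 · 1 = 3
  d = 4: σ(4) · μ(268/4) = 7 · -1 = -7
  d = 67: σ(67) · μ(268/67) = 68 · 0 = 0
  d = 134: σ(134) · μ(268/134) = 204 · -1 = -204
  d = 268: σ(268) · μ(268/268) = 476 · 1 = 476
Summing: (σ * μ)(268) = 0 + 3 + -7 + 0 + -204 + 476 = 268.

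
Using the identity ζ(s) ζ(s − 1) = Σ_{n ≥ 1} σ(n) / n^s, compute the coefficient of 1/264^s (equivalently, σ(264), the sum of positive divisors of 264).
σ(264) = 720

In the product (Σ m^0/m^s)(Σ k / k^s) = Σ (Σ_{d | n} d) / n^s, the coefficient of 1/n^s is σ(n) = Σ_{d | n} d. For n = 264, divisors are [1, 2, 3, 4, 6, 8, 11, 12, 22, 24, 33, 44, 66, 88, 132, 264]; summing: σ(264) = 720.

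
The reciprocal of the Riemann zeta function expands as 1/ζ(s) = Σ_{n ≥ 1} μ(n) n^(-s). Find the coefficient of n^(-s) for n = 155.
μ(155) = 1

Factor n = 155 = 5 · 31. μ(n) = 0 if any exponent ≥ 2 (not squarefree); otherwise μ(n) = (−1)^{ω(n)} where ω(n) is the number of distinct prime factors. Applying: μ(155) = 1.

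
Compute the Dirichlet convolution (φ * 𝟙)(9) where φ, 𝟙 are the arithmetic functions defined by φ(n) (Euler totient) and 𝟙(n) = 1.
(φ * 𝟙)(9) = 9

Divisors of 9: [1, 3, 9]. For each d | 9:
  d = 1: φ(1) · 𝟙(9/1) = 1 · 1 = 1
  d = 3: φ(3) · 𝟙(9/3) = 2 · 1 = 2
  d = 9: φ(9) · 𝟙(9/9) = 6 · 1 = 6
Summing: (φ * 𝟙)(9) = 1 + 2 + 6 = 9.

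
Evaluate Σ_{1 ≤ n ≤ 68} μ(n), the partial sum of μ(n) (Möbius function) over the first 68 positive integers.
Σ_{n ≤ 68} μ(n) = -2

Compute μ(n) for each 1 ≤ n ≤ 68: μ(1) = 1, μ(2) = -1, μ(3) = -1, μ(4) = 0, μ(5) = -1, μ(6) = 1, μ(7) = -1, μ(8) = 0, μ(9) = 0, μ(10) = 1, μ(11) = -1, μ(12) = 0, μ(13) = -1, μ(14) = 1, μ(15) = 1, μ(16) = 0, μ(17) = -1, μ(18) = 0, μ(19) = -1, μ(20) = 0, μ(21) = 1, μ(22) = 1, μ(23) = -1, μ(24) = 0, μ(25) = 0, μ(26) = 1, μ(27) = 0, μ(28) = 0, μ(29) = -1, μ(30) = -1, μ(31) = -1, μ(32) = 0, μ(33) = 1, μ(34) = 1, μ(35) = 1, μ(36) = 0, μ(37) = -1, μ(38) = 1, μ(39) = 1, μ(40) = 0, μ(41) = -1, μ(42) = -1, μ(43) = -1, μ(44) = 0, μ(45) = 0, μ(46) = 1, μ(47) = -1, μ(48) = 0, μ(49) = 0, μ(50) = 0, μ(51) = 1, μ(52) = 0, μ(53) = -1, μ(54) = 0, μ(55) = 1, μ(56) = 0, μ(57) = 1, μ(58) = 1, μ(59) = -1, μ(60) = 0, μ(61) = -1, μ(62) = 1, μ(63) = 0, μ(64) = 0, μ(65) = 1, μ(66) = -1, μ(67) = -1, μ(68) = 0. Summing all 68 values: -2. (Mertens function M(x) = Σ_{n ≤ x} μ(n); on average M(x) should be small (PNT ⟺ M(x) = o(x)).)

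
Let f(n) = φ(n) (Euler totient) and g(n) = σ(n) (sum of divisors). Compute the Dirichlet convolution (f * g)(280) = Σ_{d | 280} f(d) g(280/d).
(φ * σ)(280) = 4480

Divisors of 280: [1, 2, 4, 5, 7, 8, 10, 14, 20, 28, 35, 40, 56, 70, 140, 280]. For each d | 280:
  d = 1: φ(1) · σ(280/1) = 1 · 720 = 720
  d = 2: φ(2) · σ(280/2) = 1 · 336 = 336
  d = 4: φ(4) · σ(280/4) = 2 · 144 = 288
  d = 5: φ(5) · σ(280/5) = 4 · 120 = 480
  d = 7: φ(7) · σ(280/7) = 6 · 90 = 540
  d = 8: φ(8) · σ(280/8) = 4 · 48 = 192
  d = 10: φ(10) · σ(280/10) = 4 · 56 = 224
  d = 14: φ(14) · σ(280/14) = 6 · 42 = 252
  d = 20: φ(20) · σ(280/20) = 8 · 24 = 192
  d = 28: φ(28) · σ(280/28) = 12 · 18 = 216
  d = 35: φ(35) · σ(280/35) = 24 · 15 = 360
  d = 40: φ(40) · σ(280/40) = 16 · 8 = 128
  d = 56: φ(56) · σ(280/56) = 24 · 6 = 144
  d = 70: φ(70) · σ(280/70) = 24 · 7 = 168
  d = 140: φ(140) · σ(280/140) = 48 · 3 = 144
  d = 280: φ(280) · σ(280/280) = 96 · 1 = 96
Summing: (φ * σ)(280) = 720 + 336 + 288 + 480 + 540 + 192 + 224 + 252 + 192 + 216 + 360 + 128 + 144 + 168 + 144 + 96 = 4480.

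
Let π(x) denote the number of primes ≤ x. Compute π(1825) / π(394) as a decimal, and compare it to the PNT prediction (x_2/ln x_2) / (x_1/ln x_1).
π(1825)/π(394) = 281/77 ≈ 3.6494;  PNT prediction ≈ 3.6864.

π(394) = 77 and π(1825) = 281, so π(1825)/π(394) ≈ 3.6494. The PNT-predicted ratio is (1825/ln(1825)) / (394/ln(394)) ≈ 3.6864. The two agree to within a few percent, as expected.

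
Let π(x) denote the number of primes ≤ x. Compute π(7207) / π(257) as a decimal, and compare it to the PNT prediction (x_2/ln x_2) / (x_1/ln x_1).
π(7207)/π(257) = 920/55 ≈ 16.7273;  PNT prediction ≈ 17.5183.

π(257) = 55 and π(7207) = 920, so π(7207)/π(257) ≈ 16.7273. The PNT-predicted ratio is (7207/ln(7207)) / (257/ln(257)) ≈ 17.5183. The two agree to within a few percent, as expected.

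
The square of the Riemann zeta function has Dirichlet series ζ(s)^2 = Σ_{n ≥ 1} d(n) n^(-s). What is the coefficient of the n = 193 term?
d(193) = 2

ζ(s)^2 = (Σ 1/m^s)(Σ 1/k^s). The coefficient of 1/n^s in the product is the number of ordered pairs (m, k) with mk = n, which equals d(n). For n = 193, divisors are [1, 193], so d(193) = 2.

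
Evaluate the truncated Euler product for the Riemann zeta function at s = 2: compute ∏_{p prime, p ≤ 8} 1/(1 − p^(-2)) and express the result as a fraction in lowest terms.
∏ = 1225/768

The primes p ≤ 8 are [2, 3, 5, 7]. For each prime, (1 − 1/p^2)^(-1) = p^2 / (p^2 − 1). The product is (1 − 1/2^2)^(-1), (1 − 1/3^2)^(-1), (1 − 1/5^2)^(-1), (1 − 1/7^2)^(-1) = ∏ p^2 / (p^2 − 1) = 1225/768.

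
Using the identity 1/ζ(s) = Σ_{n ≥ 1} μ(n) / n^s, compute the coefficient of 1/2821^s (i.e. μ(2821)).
μ(2821) = -1

Factor n = 2821 = 7 · 13 · 31. μ(n) = 0 if any exponent ≥ 2 (not squarefree); otherwise μ(n) = (−1)^{ω(n)} where ω(n) is the number of distinct prime factors. Applying: μ(2821) = -1.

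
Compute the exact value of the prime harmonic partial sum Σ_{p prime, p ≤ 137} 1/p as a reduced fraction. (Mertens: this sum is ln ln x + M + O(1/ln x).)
Σ 1/p = 134916993045244813891851972880537444693266047783313727/72047817630210000485677936198920432067383702541010310

π(137) = 33, so the primes ≤ 137 are [2, 3, 5, 7, 11, 13, 17, 19, 23, 29, 31, 37, 41, 43, 47, 53, 59, 61, 67, 71, 73, 79, 83, 89, 97, 101, 103, 107, 109, 113, 127, 131, 137]. Summing 1/p over these primes: 134916993045244813891851972880537444693266047783313727/72047817630210000485677936198920432067383702541010310 ≈ 1.8726. Mertens estimate ln ln(137) + 0.2615 ≈ 1.8548.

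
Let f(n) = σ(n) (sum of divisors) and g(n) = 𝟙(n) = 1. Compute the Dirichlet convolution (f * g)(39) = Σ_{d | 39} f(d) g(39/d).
(σ * 𝟙)(39) = 75

Divisors of 39: [1, 3, 13, 39]. For each d | 39:
  d = 1: σ(1) · 𝟙(39/1) = 1 · 1 = 1
  d = 3: σ(3) · 𝟙(39/3) = 4 · 1 = 4
  d = 13: σ(13) · 𝟙(39/13) = 14 · 1 = 14
  d = 39: σ(39) · 𝟙(39/39) = 56 · 1 = 56
Summing: (σ * 𝟙)(39) = 1 + 4 + 14 + 56 = 75.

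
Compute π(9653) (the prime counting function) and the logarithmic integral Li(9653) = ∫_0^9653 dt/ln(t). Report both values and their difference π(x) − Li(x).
π(9653) = 1192;  Li(9653) ≈ 1208.39;  π(x) − Li(x) ≈ -16.39.

Direct count of primes ≤ 9653 gives π(9653) = 1192. Numerical evaluation of the logarithmic integral gives Li(9653) ≈ 1208.39. The difference π(x) − Li(x) ≈ -16.39 is typically negative for small/moderate x (Li(x) overestimates), though Littlewood's theorem shows this sign changes infinitely often.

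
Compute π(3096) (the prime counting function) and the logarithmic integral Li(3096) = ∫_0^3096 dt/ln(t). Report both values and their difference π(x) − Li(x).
π(3096) = 442;  Li(3096) ≈ 454.73;  π(x) − Li(x) ≈ -12.73.

Direct count of primes ≤ 3096 gives π(3096) = 442. Numerical evaluation of the logarithmic integral gives Li(3096) ≈ 454.73. The difference π(x) − Li(x) ≈ -12.73 is typically negative for small/moderate x (Li(x) overestimates), though Littlewood's theorem shows this sign changes infinitely often.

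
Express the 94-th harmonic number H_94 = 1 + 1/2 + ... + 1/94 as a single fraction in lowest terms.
H_94 = 3684269126502577787295988888472646995861/718766754945489455304472257065075294400

Direct summation: H_94 = 1 + 1/2 + ... + 1/94. The least common denominator is lcm(1, ..., 94) = 718766754945489455304472257065075294400; over this denominator the numerator is 718766754945489455304472257065075294400 + 359383377472744727652236128532537647200 + 239588918315163151768157419021691764800 + 179691688736372363826118064266268823600 + 143753350989097891060894451413015058880 + 119794459157581575884078709510845882400 + 102680964992212779329210322437867899200 + 89845844368186181913059032133134411800 + 79862972771721050589385806340563921600 + 71876675494548945530447225706507529440 + 65342432267771768664042932460461390400 + 59897229578790787942039354755422941200 + 55289750380422265792651712081928868800 + 51340482496106389664605161218933949600 + 47917783663032630353631483804338352960 + 44922922184093090956529516066567205900 + 42280397349734673841439544533239723200 + 39931486385860525294692903170281960800 + 37829829207657339752866960898161857600 + 35938337747274472765223612853253764720 + 34226988330737593109736774145955966400 + 32671216133885884332021466230230695200 + 31250728475890845882803141611525012800 + 29948614789395393971019677377711470600 + 28750670197819578212178890282603011776 + 27644875190211132896325856040964434400 + 26620990923907016863128602113521307200 + 25670241248053194832302580609466974800 + 24785060515361705355326629553968113600 + 23958891831516315176815741902169176480 + 23186024353080305009821685711776622400 + 22461461092046545478264758033283602950 + 21780810755923922888014310820153796800 + 21140198674867336920719772266619861600 + 20536192998442555865842064487573579840 + 19965743192930262647346451585140980400 + 19426128512040255548769520461218251200 + 18914914603828669876433480449080928800 + 18429916793474088597550570693976289600 + 17969168873637236382611806426626882360 + 17530896462085108665962737977196958400 + 17113494165368796554868387072977983200 + 16715505928964871053592378071280820800 + 16335608066942942166010733115115347600 + 15972594554344210117877161268112784320 + 15625364237945422941401570805762506400 + 15292909679691265006478133129044155200 + 14974307394697696985509838688855735300 + 14668709284601825618458617491123985600 + 14375335098909789106089445141301505888 + 14093465783244891280479848177746574400 + 13822437595105566448162928020482217200 + 13561636885763951986876835038963684800 + 13310495461953508431564301056760653600 + 13068486453554353732808586492092278080 + 12835120624026597416151290304733487400 + 12609943069219113250955653632720619200 + 12392530257680852677663314776984056800 + 12182487371957448394991055204492801600 + 11979445915758157588407870951084588240 + 11783061556483433693515938640411070400 + 11593012176540152504910842855888311200 + 11408996110245864369912258048651988800 + 11230730546023272739132379016641801475 + 11057950076084453158530342416385773760 + 10890405377961961444007155410076898400 + 10727862014111782914992123239777243200 + 10570099337433668460359886133309930800 + 10416909491963615294267713870508337600 + 10268096499221277932921032243786789920 + 10123475421767457116964397986832046400 + 9982871596465131323673225792570490200 + 9846119930760129524718798041987332800 + 9713064256020127774384760230609125600 + 9583556732606526070726296760867670592 + 9457457301914334938216740224540464400 + 9334633181110252666291847494351627200 + 9214958396737044298775285346988144800 + 9098313353740372851955345026140193600 + 8984584436818618191305903213313441180 + 8873663641302338954376200704507102400 + 8765448231042554332981368988598479200 + 8659840421029993437403280205603316800 + 8556747082684398277434193536488991600 + 8456079469946934768287908906647944640 + 8357752964482435526796189035640410400 + 8261686838453901785108876517989371200 + 8167804033471471083005366557557673800 + 8076030954443701744994070304101969600 + 7986297277172105058938580634056392160 + 7898535768631752256093101725989838400 + 7812682118972711470700785402881253200 + 7728674784360101669940561903925540800 + 7646454839845632503239066564522077600 = 3684269126502577787295988888472646995861, so H_94 = 3684269126502577787295988888472646995861/718766754945489455304472257065075294400 (already in lowest terms) ≈ 5.12582. (The PNT-adjacent estimate ln(94) + γ ≈ 5.12051 matches within O(1/n).)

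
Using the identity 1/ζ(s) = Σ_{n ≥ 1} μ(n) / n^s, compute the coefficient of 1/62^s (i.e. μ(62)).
μ(62) = 1

Factor n = 62 = 2 · 31. μ(n) = 0 if any exponent ≥ 2 (not squarefree); otherwise μ(n) = (−1)^{ω(n)} where ω(n) is the number of distinct prime factors. Applying: μ(62) = 1.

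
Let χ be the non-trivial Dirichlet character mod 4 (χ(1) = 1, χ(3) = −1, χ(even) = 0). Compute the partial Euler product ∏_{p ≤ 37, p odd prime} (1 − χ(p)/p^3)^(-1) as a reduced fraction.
∏ = 23039676015771696171729025/23777920687809392849977344

The odd primes p ≤ 37 are [3, 5, 7, 11, 13, 17, 19, 23, 29, 31, 37]. For each, χ(p) = 1 if p ≡ 1 mod 4, χ(p) = −1 if p ≡ 3 mod 4. Taking (1 − χ(p)/p^3)^(-1) = p^3/(p^3 − χ(p)): (1 − (-1)/3^3)^(-1) · (1 − (1)/5^3)^(-1) · (1 − (-1)/7^3)^(-1) · (1 − (-1)/11^3)^(-1) · (1 − (1)/13^3)^(-1) · (1 − (1)/17^3)^(-1) · (1 − (-1)/19^3)^(-1) · (1 − (-1)/23^3)^(-1) · (1 − (1)/29^3)^(-1) · (1 − (-1)/31^3)^(-1) · (1 − (1)/37^3)^(-1) = 23039676015771696171729025/23777920687809392849977344.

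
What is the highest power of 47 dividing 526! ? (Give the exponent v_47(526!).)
v_47(526!) = 11

Legendre's formula: v_p(n!) = Σ_{k ≥ 1} ⌊n / p^k⌋. For p = 47, n = 526, the terms are:
  ⌊526/47^1⌋ = ⌊526/47⌋ = 11
(the next term ⌊526/47^2⌋ = 0, terminating the sum). Summing: v_47(526!) = 11 = 11.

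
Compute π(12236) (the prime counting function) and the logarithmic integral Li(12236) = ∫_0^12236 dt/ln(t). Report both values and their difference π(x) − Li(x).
π(12236) = 1461;  Li(12236) ≈ 1486.20;  π(x) − Li(x) ≈ -25.20.

Direct count of primes ≤ 12236 gives π(12236) = 1461. Numerical evaluation of the logarithmic integral gives Li(12236) ≈ 1486.20. The difference π(x) − Li(x) ≈ -25.20 is typically negative for small/moderate x (Li(x) overestimates), though Littlewood's theorem shows this sign changes infinitely often.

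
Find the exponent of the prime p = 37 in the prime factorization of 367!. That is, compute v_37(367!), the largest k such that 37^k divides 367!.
v_37(367!) = 9

Legendre's formula: v_p(n!) = Σ_{k ≥ 1} ⌊n / p^k⌋. For p = 37, n = 367, the terms are:
  ⌊367/37^1⌋ = ⌊367/37⌋ = 9
(the next term ⌊367/37^2⌋ = 0, terminating the sum). Summing: v_37(367!) = 9 = 9.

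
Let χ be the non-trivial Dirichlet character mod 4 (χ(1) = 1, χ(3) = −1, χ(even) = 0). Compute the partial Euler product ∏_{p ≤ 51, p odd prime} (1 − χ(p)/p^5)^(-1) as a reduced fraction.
∏ = 7508883803148623376075754946450365737429310788606076172798130278074505/7537845509642297199917174706861149114875564283464393121061743521431552

The odd primes p ≤ 51 are [3, 5, 7, 11, 13, 17, 19, 23, 29, 31, 37, 41, 43, 47]. For each, χ(p) = 1 if p ≡ 1 mod 4, χ(p) = −1 if p ≡ 3 mod 4. Taking (1 − χ(p)/p^5)^(-1) = p^5/(p^5 − χ(p)): (1 − (-1)/3^5)^(-1) · (1 − (1)/5^5)^(-1) · (1 − (-1)/7^5)^(-1) · (1 − (-1)/11^5)^(-1) · (1 − (1)/13^5)^(-1) · (1 − (1)/17^5)^(-1) · (1 − (-1)/19^5)^(-1) · (1 − (-1)/23^5)^(-1) · (1 − (1)/29^5)^(-1) · (1 − (-1)/31^5)^(-1) · (1 − (1)/37^5)^(-1) · (1 − (1)/41^5)^(-1) · (1 − (-1)/43^5)^(-1) · (1 − (-1)/47^5)^(-1) = 7508883803148623376075754946450365737429310788606076172798130278074505/7537845509642297199917174706861149114875564283464393121061743521431552.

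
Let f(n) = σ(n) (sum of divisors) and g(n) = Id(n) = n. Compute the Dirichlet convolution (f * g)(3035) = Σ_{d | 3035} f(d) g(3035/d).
(σ * Id)(3035) = 13365

Divisors of 3035: [1, 5, 607, 3035]. For each d | 3035:
  d = 1: σ(1) · Id(3035/1) = 1 · 3035 = 3035
  d = 5: σ(5) · Id(3035/5) = 6 · 607 = 3642
  d = 607: σ(607) · Id(3035/607) = 608 · 5 = 3040
  d = 3035: σ(3035) · Id(3035/3035) = 3648 · 1 = 3648
Summing: (σ * Id)(3035) = 3035 + 3642 + 3040 + 3648 = 13365.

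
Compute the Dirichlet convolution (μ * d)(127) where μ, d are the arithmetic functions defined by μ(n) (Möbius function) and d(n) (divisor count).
(μ * d)(127) = 1

Divisors of 127: [1, 127]. For each d | 127:
  d = 1: μ(1) · d(127/1) = 1 · 2 = 2
  d = 127: μ(127) · d(127/127) = -1 · 1 = -1
Summing: (μ * d)(127) = 2 + -1 = 1.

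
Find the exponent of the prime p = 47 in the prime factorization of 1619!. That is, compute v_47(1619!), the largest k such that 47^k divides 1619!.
v_47(1619!) = 34

Legendre's formula: v_p(n!) = Σ_{k ≥ 1} ⌊n / p^k⌋. For p = 47, n = 1619, the terms are:
  ⌊1619/47^1⌋ = ⌊1619/47⌋ = 34
(the next term ⌊1619/47^2⌋ = 0, terminating the sum). Summing: v_47(1619!) = 34 = 34.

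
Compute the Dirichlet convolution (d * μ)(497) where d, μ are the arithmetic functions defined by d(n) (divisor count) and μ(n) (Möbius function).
(d * μ)(497) = 1

Divisors of 497: [1, 7, 71, 497]. For each d | 497:
  d = 1: d(1) · μ(497/1) = 1 · 1 = 1
  d = 7: d(7) · μ(497/7) = 2 · -1 = -2
  d = 71: d(71) · μ(497/71) = 2 · -1 = -2
  d = 497: d(497) · μ(497/497) = 4 · 1 = 4
Summing: (d * μ)(497) = 1 + -2 + -2 + 4 = 1.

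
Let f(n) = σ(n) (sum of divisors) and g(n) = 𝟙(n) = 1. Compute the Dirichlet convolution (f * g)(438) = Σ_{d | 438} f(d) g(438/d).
(σ * 𝟙)(438) = 1500

Divisors of 438: [1, 2, 3, 6, 73, 146, 219, 438]. For each d | 438:
  d = 1: σ(1) · 𝟙(438/1) = 1 · 1 = 1
  d = 2: σ(2) · 𝟙(438/2) = 3 · 1 = 3
  d = 3: σ(3) · 𝟙(438/3) = 4 · 1 = 4
  d = 6: σ(6) · 𝟙(438/6) = 12 · 1 = 12
  d = 73: σ(73) · 𝟙(438/73) = 74 · 1 = 74
  d = 146: σ(146) · 𝟙(438/146) = 222 · 1 = 222
  d = 219: σ(219) · 𝟙(438/219) = 296 · 1 = 296
  d = 438: σ(438) · 𝟙(438/438) = 888 · 1 = 888
Summing: (σ * 𝟙)(438) = 1 + 3 + 4 + 12 + 74 + 222 + 296 + 888 = 1500.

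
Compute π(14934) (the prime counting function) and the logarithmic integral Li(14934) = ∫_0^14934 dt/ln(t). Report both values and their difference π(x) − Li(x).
π(14934) = 1748;  Li(14934) ≈ 1769.76;  π(x) − Li(x) ≈ -21.76.

Direct count of primes ≤ 14934 gives π(14934) = 1748. Numerical evaluation of the logarithmic integral gives Li(14934) ≈ 1769.76. The difference π(x) − Li(x) ≈ -21.76 is typically negative for small/moderate x (Li(x) overestimates), though Littlewood's theorem shows this sign changes infinitely often.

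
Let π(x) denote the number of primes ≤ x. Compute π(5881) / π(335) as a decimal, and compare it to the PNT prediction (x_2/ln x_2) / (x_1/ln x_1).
π(5881)/π(335) = 775/67 ≈ 11.5672;  PNT prediction ≈ 11.7597.

π(335) = 67 and π(5881) = 775, so π(5881)/π(335) ≈ 11.5672. The PNT-predicted ratio is (5881/ln(5881)) / (335/ln(335)) ≈ 11.7597. The two agree to within a few percent, as expected.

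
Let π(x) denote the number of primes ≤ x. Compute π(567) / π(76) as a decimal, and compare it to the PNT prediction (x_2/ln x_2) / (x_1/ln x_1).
π(567)/π(76) = 103/21 ≈ 4.9048;  PNT prediction ≈ 5.0959.

π(76) = 21 and π(567) = 103, so π(567)/π(76) ≈ 4.9048. The PNT-predicted ratio is (567/ln(567)) / (76/ln(76)) ≈ 5.0959. The two agree to within a few percent, as expected.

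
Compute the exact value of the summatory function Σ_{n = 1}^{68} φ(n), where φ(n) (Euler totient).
Σ_{n ≤ 68} φ(n) = 1426

Compute φ(n) for each 1 ≤ n ≤ 68: φ(1) = 1, φ(2) = 1, φ(3) = 2, φ(4) = 2, φ(5) = 4, φ(6) = 2, φ(7) = 6, φ(8) = 4, φ(9) = 6, φ(10) = 4, φ(11) = 10, φ(12) = 4, φ(13) = 12, φ(14) = 6, φ(15) = 8, φ(16) = 8, φ(17) = 16, φ(18) = 6, φ(19) = 18, φ(20) = 8, φ(21) = 12, φ(22) = 10, φ(23) = 22, φ(24) = 8, φ(25) = 20, φ(26) = 12, φ(27) = 18, φ(28) = 12, φ(29) = 28, φ(30) = 8, φ(31) = 30, φ(32) = 16, φ(33) = 20, φ(34) = 16, φ(35) = 24, φ(36) = 12, φ(37) = 36, φ(38) = 18, φ(39) = 24, φ(40) = 16, φ(41) = 40, φ(42) = 12, φ(43) = 42, φ(44) = 20, φ(45) = 24, φ(46) = 22, φ(47) = 46, φ(48) = 16, φ(49) = 42, φ(50) = 20, φ(51) = 32, φ(52) = 24, φ(53) = 52, φ(54) = 18, φ(55) = 40, φ(56) = 24, φ(57) = 36, φ(58) = 28, φ(59) = 58, φ(60) = 16, φ(61) = 60, φ(62) = 30, φ(63) = 36, φ(64) = 32, φ(65) = 48, φ(66) = 20, φ(67) = 66, φ(68) = 32. Summing all 68 values: 1426. (Average order: Σ_{n ≤ x} φ(n) ~ (3/π²) x². For x = 68, (3/π²)·68² ≈ 1405.53.)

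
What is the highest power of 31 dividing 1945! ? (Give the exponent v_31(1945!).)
v_31(1945!) = 64

Legendre's formula: v_p(n!) = Σ_{k ≥ 1} ⌊n / p^k⌋. For p = 31, n = 1945, the terms are:
  ⌊1945/31^1⌋ = ⌊1945/31⌋ = 62
  ⌊1945/31^2⌋ = ⌊1945/961⌋ = 2
(the next term ⌊1945/31^3⌋ = 0, terminating the sum). Summing: v_31(1945!) = 62 + 2 = 64.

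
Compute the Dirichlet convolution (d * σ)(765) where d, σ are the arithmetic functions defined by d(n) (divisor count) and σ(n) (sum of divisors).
(d * σ)(765) = 3840

Divisors of 765: [1, 3, 5, 9, 15, 17, 45, 51, 85, 153, 255, 765]. For each d | 765:
  d = 1: d(1) · σ(765/1) = 1 · 1404 = 1404
  d = 3: d(3) · σ(765/3) = 2 · 432 = 864
  d = 5: d(5) · σ(765/5) = 2 · 234 = 468
  d = 9: d(9) · σ(765/9) = 3 · 108 = 324
  d = 15: d(15) · σ(765/15) = 4 · 72 = 288
  d = 17: d(17) · σ(765/17) = 2 · 78 = 156
  d = 45: d(45) · σ(765/45) = 6 · 18 = 108
  d = 51: d(51) · σ(765/51) = 4 · 24 = 96
  d = 85: d(85) · σ(765/85) = 4 · 13 = 52
  d = 153: d(153) · σ(765/153) = 6 · 6 = 36
  d = 255: d(255) · σ(765/255) = 8 · 4 = 32
  d = 765: d(765) · σ(765/765) = 12 · 1 = 12
Summing: (d * σ)(765) = 1404 + 864 + 468 + 324 + 288 + 156 + 108 + 96 + 52 + 36 + 32 + 12 = 3840.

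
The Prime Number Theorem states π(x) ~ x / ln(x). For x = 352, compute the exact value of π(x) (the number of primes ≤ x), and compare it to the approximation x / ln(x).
π(352) = 70;  x/ln(x) ≈ 60.03;  relative error ≈ 14.24%.

Directly count primes up to 352: π(352) = 70. The PNT approximation gives 352/ln(352) ≈ 352/5.86363 ≈ 60.03. Relative error (π(x) − x/ln(x)) / π(x) ≈ 14.24%; the approximation is known to undercount slightly (Li(x) is a better estimate).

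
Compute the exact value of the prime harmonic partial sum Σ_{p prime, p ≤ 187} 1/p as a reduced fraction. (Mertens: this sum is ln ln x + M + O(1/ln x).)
Σ 1/p = 10408867916382550633331528920459565913027063402071390584941986323453055203/5397346292805549782720214077673687806275517530364350655459511599582614290

π(187) = 42, so the primes ≤ 187 are [2, 3, 5, 7, 11, 13, 17, 19, 23, 29, 31, 37, 41, 43, 47, 53, 59, 61, 67, 71, 73, 79, 83, 89, 97, 101, 103, 107, 109, 113, 127, 131, 137, 139, 149, 151, 157, 163, 167, 173, 179, 181]. Summing 1/p over these primes: 10408867916382550633331528920459565913027063402071390584941986323453055203/5397346292805549782720214077673687806275517530364350655459511599582614290 ≈ 1.9285. Mertens estimate ln ln(187) + 0.2615 ≈ 1.9161.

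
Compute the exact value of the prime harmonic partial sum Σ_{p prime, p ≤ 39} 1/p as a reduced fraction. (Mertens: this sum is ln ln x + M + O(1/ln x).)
Σ 1/p = 11819186711467/7420738134810

π(39) = 12, so the primes ≤ 39 are [2, 3, 5, 7, 11, 13, 17, 19, 23, 29, 31, 37]. Summing 1/p over these primes: 11819186711467/7420738134810 ≈ 1.5927. Mertens estimate ln ln(39) + 0.2615 ≈ 1.5599.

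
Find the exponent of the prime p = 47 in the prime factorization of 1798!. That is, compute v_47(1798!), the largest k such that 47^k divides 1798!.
v_47(1798!) = 38

Legendre's formula: v_p(n!) = Σ_{k ≥ 1} ⌊n / p^k⌋. For p = 47, n = 1798, the terms are:
  ⌊1798/47^1⌋ = ⌊1798/47⌋ = 38
(the next term ⌊1798/47^2⌋ = 0, terminating the sum). Summing: v_47(1798!) = 38 = 38.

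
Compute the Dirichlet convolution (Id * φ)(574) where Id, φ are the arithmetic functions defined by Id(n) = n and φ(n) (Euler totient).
(Id * φ)(574) = 3159

Divisors of 574: [1, 2, 7, 14, 41, 82, 287, 574]. For each d | 574:
  d = 1: Id(1) · φ(574/1) = 1 · 240 = 240
  d = 2: Id(2) · φ(574/2) = 2 · 240 = 480
  d = 7: Id(7) · φ(574/7) = 7 · 40 = 280
  d = 14: Id(14) · φ(574/14) = 14 · 40 = 560
  d = 41: Id(41) · φ(574/41) = 41 · 6 = 246
  d = 82: Id(82) · φ(574/82) = 82 · 6 = 492
  d = 287: Id(287) · φ(574/287) = 287 · 1 = 287
  d = 574: Id(574) · φ(574/574) = 574 · 1 = 574
Summing: (Id * φ)(574) = 240 + 480 + 280 + 560 + 246 + 492 + 287 + 574 = 3159.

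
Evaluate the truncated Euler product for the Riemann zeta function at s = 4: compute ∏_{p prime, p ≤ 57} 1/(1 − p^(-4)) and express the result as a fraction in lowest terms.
∏ = 750937919501355467062347671738968589096863062629/693820677147413996973765862820413440000000000000

The primes p ≤ 57 are [2, 3, 5, 7, 11, 13, 17, 19, 23, 29, 31, 37, 41, 43, 47, 53]. For each prime, (1 − 1/p^4)^(-1) = p^4 / (p^4 − 1). The product is (1 − 1/2^4)^(-1), (1 − 1/3^4)^(-1), (1 − 1/5^4)^(-1), (1 − 1/7^4)^(-1), (1 − 1/11^4)^(-1), (1 − 1/13^4)^(-1), (1 − 1/17^4)^(-1), (1 − 1/19^4)^(-1), (1 − 1/23^4)^(-1), (1 − 1/29^4)^(-1), (1 − 1/31^4)^(-1), (1 − 1/37^4)^(-1), (1 − 1/41^4)^(-1), (1 − 1/43^4)^(-1), (1 − 1/47^4)^(-1), (1 − 1/53^4)^(-1) = ∏ p^4 / (p^4 − 1) = 750937919501355467062347671738968589096863062629/693820677147413996973765862820413440000000000000.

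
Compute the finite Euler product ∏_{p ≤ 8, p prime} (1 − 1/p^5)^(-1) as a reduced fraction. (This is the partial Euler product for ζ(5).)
∏ = 8508543750/8205616331

The primes p ≤ 8 are [2, 3, 5, 7]. For each prime, (1 − 1/p^5)^(-1) = p^5 / (p^5 − 1). The product is (1 − 1/2^5)^(-1), (1 − 1/3^5)^(-1), (1 − 1/5^5)^(-1), (1 − 1/7^5)^(-1) = ∏ p^5 / (p^5 − 1) = 8508543750/8205616331.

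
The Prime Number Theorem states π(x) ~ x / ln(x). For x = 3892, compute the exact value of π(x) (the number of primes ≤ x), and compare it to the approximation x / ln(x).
π(3892) = 539;  x/ln(x) ≈ 470.81;  relative error ≈ 12.65%.

Directly count primes up to 3892: π(3892) = 539. The PNT approximation gives 3892/ln(3892) ≈ 3892/8.26668 ≈ 470.81. Relative error (π(x) − x/ln(x)) / π(x) ≈ 12.65%; the approximation is known to undercount slightly (Li(x) is a better estimate).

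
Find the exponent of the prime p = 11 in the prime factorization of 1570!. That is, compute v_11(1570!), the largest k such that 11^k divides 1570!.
v_11(1570!) = 155

Legendre's formula: v_p(n!) = Σ_{k ≥ 1} ⌊n / p^k⌋. For p = 11, n = 1570, the terms are:
  ⌊1570/11^1⌋ = ⌊1570/11⌋ = 142
  ⌊1570/11^2⌋ = ⌊1570/121⌋ = 12
  ⌊1570/11^3⌋ = ⌊1570/1331⌋ = 1
(the next term ⌊1570/11^4⌋ = 0, terminating the sum). Summing: v_11(1570!) = 142 + 12 + 1 = 155.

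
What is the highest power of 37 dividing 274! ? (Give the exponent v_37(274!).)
v_37(274!) = 7

Legendre's formula: v_p(n!) = Σ_{k ≥ 1} ⌊n / p^k⌋. For p = 37, n = 274, the terms are:
  ⌊274/37^1⌋ = ⌊274/37⌋ = 7
(the next term ⌊274/37^2⌋ = 0, terminating the sum). Summing: v_37(274!) = 7 = 7.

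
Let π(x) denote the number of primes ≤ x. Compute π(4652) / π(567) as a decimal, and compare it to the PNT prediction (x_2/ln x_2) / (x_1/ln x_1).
π(4652)/π(567) = 629/103 ≈ 6.1068;  PNT prediction ≈ 6.1598.

π(567) = 103 and π(4652) = 629, so π(4652)/π(567) ≈ 6.1068. The PNT-predicted ratio is (4652/ln(4652)) / (567/ln(567)) ≈ 6.1598. The two agree to within a few percent, as expected.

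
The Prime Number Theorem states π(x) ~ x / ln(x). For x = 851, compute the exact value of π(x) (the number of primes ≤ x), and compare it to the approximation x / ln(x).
π(851) = 146;  x/ln(x) ≈ 126.14;  relative error ≈ 13.60%.

Directly count primes up to 851: π(851) = 146. The PNT approximation gives 851/ln(851) ≈ 851/6.74641 ≈ 126.14. Relative error (π(x) − x/ln(x)) / π(x) ≈ 13.60%; the approximation is known to undercount slightly (Li(x) is a better estimate).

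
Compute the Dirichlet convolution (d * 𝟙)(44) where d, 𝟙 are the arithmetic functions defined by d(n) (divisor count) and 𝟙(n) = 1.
(d * 𝟙)(44) = 18

Divisors of 44: [1, 2, 4, 11, 22, 44]. For each d | 44:
  d = 1: d(1) · 𝟙(44/1) = 1 · 1 = 1
  d = 2: d(2) · 𝟙(44/2) = 2 · 1 = 2
  d = 4: d(4) · 𝟙(44/4) = 3 · 1 = 3
  d = 11: d(11) · 𝟙(44/11) = 2 · 1 = 2
  d = 22: d(22) · 𝟙(44/22) = 4 · 1 = 4
  d = 44: d(44) · 𝟙(44/44) = 6 · 1 = 6
Summing: (d * 𝟙)(44) = 1 + 2 + 3 + 2 + 4 + 6 = 18.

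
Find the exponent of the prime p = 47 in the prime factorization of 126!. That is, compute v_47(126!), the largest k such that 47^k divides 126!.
v_47(126!) = 2

Legendre's formula: v_p(n!) = Σ_{k ≥ 1} ⌊n / p^k⌋. For p = 47, n = 126, the terms are:
  ⌊126/47^1⌋ = ⌊126/47⌋ = 2
(the next term ⌊126/47^2⌋ = 0, terminating the sum). Summing: v_47(126!) = 2 = 2.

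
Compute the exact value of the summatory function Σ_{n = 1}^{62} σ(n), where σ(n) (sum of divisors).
Σ_{n ≤ 62} σ(n) = 3172

Compute σ(n) for each 1 ≤ n ≤ 62: σ(1) = 1, σ(2) = 3, σ(3) = 4, σ(4) = 7, σ(5) = 6, σ(6) = 12, σ(7) = 8, σ(8) = 15, σ(9) = 13, σ(10) = 18, σ(11) = 12, σ(12) = 28, σ(13) = 14, σ(14) = 24, σ(15) = 24, σ(16) = 31, σ(17) = 18, σ(18) = 39, σ(19) = 20, σ(20) = 42, σ(21) = 32, σ(22) = 36, σ(23) = 24, σ(24) = 60, σ(25) = 31, σ(26) = 42, σ(27) = 40, σ(28) = 56, σ(29) = 30, σ(30) = 72, σ(31) = 32, σ(32) = 63, σ(33) = 48, σ(34) = 54, σ(35) = 48, σ(36) = 91, σ(37) = 38, σ(38) = 60, σ(39) = 56, σ(40) = 90, σ(41) = 42, σ(42) = 96, σ(43) = 44, σ(44) = 84, σ(45) = 78, σ(46) = 72, σ(47) = 48, σ(48) = 124, σ(49) = 57, σ(50) = 93, σ(51) = 72, σ(52) = 98, σ(53) = 54, σ(54) = 120, σ(55) = 72, σ(56) = 120, σ(57) = 80, σ(58) = 90, σ(59) = 60, σ(60) = 168, σ(61) = 62, σ(62) = 96. Summing all 62 values: 3172. (Average order: Σ_{n ≤ x} σ(n) ~ (π²/12) x². For x = 62, (π²/12)·62² ≈ 3161.56.)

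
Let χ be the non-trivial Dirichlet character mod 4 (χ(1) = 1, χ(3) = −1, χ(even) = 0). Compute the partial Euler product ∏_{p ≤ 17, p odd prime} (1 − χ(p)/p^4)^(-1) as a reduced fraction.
∏ = 1355132279576075/1370266988576768

The odd primes p ≤ 17 are [3, 5, 7, 11, 13, 17]. For each, χ(p) = 1 if p ≡ 1 mod 4, χ(p) = −1 if p ≡ 3 mod 4. Taking (1 − χ(p)/p^4)^(-1) = p^4/(p^4 − χ(p)): (1 − (-1)/3^4)^(-1) · (1 − (1)/5^4)^(-1) · (1 − (-1)/7^4)^(-1) · (1 − (-1)/11^4)^(-1) · (1 − (1)/13^4)^(-1) · (1 − (1)/17^4)^(-1) = 1355132279576075/1370266988576768.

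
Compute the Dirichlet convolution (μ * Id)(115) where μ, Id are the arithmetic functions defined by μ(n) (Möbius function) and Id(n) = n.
(μ * Id)(115) = 88

Divisors of 115: [1, 5, 23, 115]. For each d | 115:
  d = 1: μ(1) · Id(115/1) = 1 · 115 = 115
  d = 5: μ(5) · Id(115/5) = -1 · 23 = -23
  d = 23: μ(23) · Id(115/23) = -1 · 5 = -5
  d = 115: μ(115) · Id(115/115) = 1 · 1 = 1
Summing: (μ * Id)(115) = 115 + -23 + -5 + 1 = 88.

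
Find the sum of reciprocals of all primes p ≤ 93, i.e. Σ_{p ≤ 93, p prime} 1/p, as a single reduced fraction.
Σ 1/p = 42605658161771733665696611824842057/23768741896345550770650537601358310

π(93) = 24, so the primes ≤ 93 are [2, 3, 5, 7, 11, 13, 17, 19, 23, 29, 31, 37, 41, 43, 47, 53, 59, 61, 67, 71, 73, 79, 83, 89]. Summing 1/p over these primes: 42605658161771733665696611824842057/23768741896345550770650537601358310 ≈ 1.7925. Mertens estimate ln ln(93) + 0.2615 ≈ 1.7728.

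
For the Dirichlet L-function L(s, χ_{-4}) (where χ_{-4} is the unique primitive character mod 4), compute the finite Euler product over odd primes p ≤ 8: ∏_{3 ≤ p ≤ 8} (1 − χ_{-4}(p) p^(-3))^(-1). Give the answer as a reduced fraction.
∏ = 165375/170624

The odd primes p ≤ 8 are [3, 5, 7]. For each, χ(p) = 1 if p ≡ 1 mod 4, χ(p) = −1 if p ≡ 3 mod 4. Taking (1 − χ(p)/p^3)^(-1) = p^3/(p^3 − χ(p)): (1 − (-1)/3^3)^(-1) · (1 − (1)/5^3)^(-1) · (1 − (-1)/7^3)^(-1) = 165375/170624.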